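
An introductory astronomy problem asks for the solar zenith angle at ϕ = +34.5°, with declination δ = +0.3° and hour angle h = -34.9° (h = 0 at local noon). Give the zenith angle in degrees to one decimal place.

θ_z = 47.2°

cos θ_z = sin ϕ sin δ + cos ϕ cos δ cos h = 0.002966 + 0.675899 = 0.678865.
θ_z = arccos(0.678865) = 47.2°.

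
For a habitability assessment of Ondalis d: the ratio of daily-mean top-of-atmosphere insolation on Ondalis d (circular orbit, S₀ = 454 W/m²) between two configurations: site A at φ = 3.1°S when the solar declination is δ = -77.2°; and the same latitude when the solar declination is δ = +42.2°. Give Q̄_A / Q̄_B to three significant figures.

Q̄_A / Q̄_B ≈ 0.454

— Configuration A (φ=-3.1°):
cos H₀ = −tan(-3.1°) tan(-77.200°) = -0.2384, H₀ = 1.8115 rad.
Bracket: H₀ sin φ sin δ + cos φ cos δ sin H₀ = 1.8115×-0.05408×-0.97515 + 0.99854×0.22155×0.97117 = 0.095531 + 0.214849 = 0.310380.
Q̄ = (S₀/π) × [bracket] = (454/π) × 0.310380 = 44.854 W/m².
— Configuration B (φ=-3.1°):
cos H₀ = −tan(-3.1°) tan(+42.200°) = 0.0491, H₀ = 1.5217 rad.
Bracket: H₀ sin φ sin δ + cos φ cos δ sin H₀ = 1.5217×-0.05408×0.67172 + 0.99854×0.74080×0.99879 = -0.055278 + 0.738823 = 0.683545.
Q̄ = (S₀/π) × [bracket] = (454/π) × 0.683545 = 98.781 W/m².
Ratio Q̄_A / Q̄_B = 44.854 / 98.781 = 0.4541.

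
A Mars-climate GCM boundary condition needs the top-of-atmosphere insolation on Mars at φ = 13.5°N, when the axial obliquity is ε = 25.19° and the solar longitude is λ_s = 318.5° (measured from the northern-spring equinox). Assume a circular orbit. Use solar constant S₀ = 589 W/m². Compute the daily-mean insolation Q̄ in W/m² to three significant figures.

Solar declination: sin δ = sin ε · sin λ_s = sin 25.19° × sin 318.5° = -0.28203, so δ = -16.381°.
cos H₀ = −tan(+13.5°) tan(-16.381°) = 0.0706, H₀ = 1.5002 rad.
Bracket: H₀ sin φ sin δ + cos φ cos δ sin H₀ = 1.5002×0.23345×-0.28203 + 0.97237×0.95941×0.99751 = -0.098773 + 0.930579 = 0.831806.
Q̄ = (S₀/π) × [bracket] = (589/π) × 0.831806 = 156.0 W/m².

Q̄ ≈ 156 W/m²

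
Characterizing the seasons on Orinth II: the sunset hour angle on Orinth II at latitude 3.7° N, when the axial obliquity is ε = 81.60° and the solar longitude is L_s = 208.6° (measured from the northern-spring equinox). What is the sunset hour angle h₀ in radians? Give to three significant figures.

h₀ = 1.54 rad

Solar declination: sin δ = sin ε · sin L_s = sin 81.60° × sin 208.6° = -0.47356, so δ = -28.265°.
cos h₀ = −tan ϕ · tan δ = −tan(+3.7°) × tan(-28.265°) = 0.0348, so h₀ = 1.5360 rad = 88.01°.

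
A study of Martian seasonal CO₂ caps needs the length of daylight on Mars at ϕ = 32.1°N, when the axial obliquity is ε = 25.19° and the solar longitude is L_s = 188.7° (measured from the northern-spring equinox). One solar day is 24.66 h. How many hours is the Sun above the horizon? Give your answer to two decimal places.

Solar declination: sin δ = sin ε · sin L_s = sin 25.19° × sin 188.7° = -0.06438, so δ = -3.691°.
cos h₀ = −tan ϕ · tan δ = −tan(+32.1°) × tan(-3.691°) = 0.0405, so h₀ = 1.5303 rad = 87.68°.
Daylight = 2h₀/(2π) × 24.66 h = (1.5303/π) × 24.66 = 12.01 h.

12.01 h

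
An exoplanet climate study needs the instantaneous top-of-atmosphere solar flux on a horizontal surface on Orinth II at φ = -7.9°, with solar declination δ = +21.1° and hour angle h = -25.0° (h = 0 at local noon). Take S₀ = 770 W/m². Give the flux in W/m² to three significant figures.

607 W/m²

cos θ_z = sin φ sin δ + cos φ cos δ cos h = -0.049480 + 0.837518 = 0.788038.
Flux = S₀ · cos θ_z = 770 × 0.788038 = 606.8 W/m².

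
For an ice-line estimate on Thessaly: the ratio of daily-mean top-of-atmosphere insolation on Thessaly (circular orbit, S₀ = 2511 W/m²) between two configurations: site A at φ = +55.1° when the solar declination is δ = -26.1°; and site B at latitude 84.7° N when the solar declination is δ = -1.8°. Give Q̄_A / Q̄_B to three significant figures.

— Configuration A (φ=+55.1°):
cos H₀ = −tan(+55.1°) tan(-26.100°) = 0.7022, H₀ = 0.7922 rad.
Bracket: H₀ sin φ sin δ + cos φ cos δ sin H₀ = 0.7922×0.82015×-0.43994 + 0.57215×0.89803×0.71193 = -0.285839 + 0.365795 = 0.079956.
Q̄ = (S₀/π) × [bracket] = (2511/π) × 0.079956 = 63.907 W/m².
— Configuration B (φ=+84.7°):
cos H₀ = −tan(+84.7°) tan(-1.800°) = 0.3388, H₀ = 1.2252 rad.
Bracket: H₀ sin φ sin δ + cos φ cos δ sin H₀ = 1.2252×0.99572×-0.03141 + 0.09237×0.99951×0.94087 = -0.038319 + 0.086866 = 0.048547.
Q̄ = (S₀/π) × [bracket] = (2511/π) × 0.048547 = 38.802 W/m².
Ratio Q̄_A / Q̄_B = 63.907 / 38.802 = 1.647.

Q̄_A / Q̄_B ≈ 1.65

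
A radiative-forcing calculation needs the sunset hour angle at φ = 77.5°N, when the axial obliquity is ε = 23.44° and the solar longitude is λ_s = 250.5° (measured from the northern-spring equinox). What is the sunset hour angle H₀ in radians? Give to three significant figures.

Solar declination: sin δ = sin ε · sin λ_s = sin 23.44° × sin 250.5° = -0.37497, so δ = -22.023°.
cos H₀ = −tan φ · tan δ = 1.8245 ≥ 1, so the Sun never rises (polar night) and H₀ = 0.

H₀ = 0.00 rad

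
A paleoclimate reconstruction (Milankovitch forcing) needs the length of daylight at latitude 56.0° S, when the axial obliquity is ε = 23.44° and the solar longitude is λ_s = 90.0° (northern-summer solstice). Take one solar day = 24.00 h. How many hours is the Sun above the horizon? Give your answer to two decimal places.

6.67 h

Solar declination: sin δ = sin ε · sin λ_s = sin 23.44° × sin 90.0° = 0.39779, so δ = +23.440°.
cos H₀ = −tan φ · tan δ = −tan(-56.0°) × tan(+23.440°) = 0.6428, so H₀ = 0.8727 rad = 50.00°.
Daylight = 2H₀/(2π) × 24.00 h = (0.8727/π) × 24.00 = 6.67 h.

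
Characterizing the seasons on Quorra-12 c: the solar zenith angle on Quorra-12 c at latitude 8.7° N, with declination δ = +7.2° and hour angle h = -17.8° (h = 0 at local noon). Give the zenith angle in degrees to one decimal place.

θ_z = 17.7°

cos θ_z = sin φ sin δ + cos φ cos δ cos h = 0.018958 + 0.933753 = 0.952711.
θ_z = arccos(0.952711) = 17.7°.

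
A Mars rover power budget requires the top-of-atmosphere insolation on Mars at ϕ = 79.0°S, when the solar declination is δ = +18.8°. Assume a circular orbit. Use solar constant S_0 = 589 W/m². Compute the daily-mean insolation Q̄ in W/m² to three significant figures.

Q̄ ≈ 0.00 W/m²

cos h₀ = −tan(-79.0°) tan(+18.800°) = 1.7513 ≥ 1 ⇒ polar night, h₀ = 0 and Q̄ = 0.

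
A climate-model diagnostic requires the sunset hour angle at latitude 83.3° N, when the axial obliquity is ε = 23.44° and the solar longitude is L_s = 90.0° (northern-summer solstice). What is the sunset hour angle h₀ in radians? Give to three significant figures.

Solar declination: sin δ = sin ε · sin L_s = sin 23.44° × sin 90.0° = 0.39779, so δ = +23.440°.
Sunrise equation: cos h₀ = −tan ϕ · tan δ = -3.6908 ≤ −1, so the Sun never sets (polar day) and h₀ = π.

h₀ = 3.14 rad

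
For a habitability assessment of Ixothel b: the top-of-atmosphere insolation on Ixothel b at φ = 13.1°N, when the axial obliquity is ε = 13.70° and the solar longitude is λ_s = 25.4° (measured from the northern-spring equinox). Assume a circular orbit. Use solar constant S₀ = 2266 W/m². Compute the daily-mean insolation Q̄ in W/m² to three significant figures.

Solar declination: sin δ = sin ε · sin λ_s = sin 13.70° × sin 25.4° = 0.10159, so δ = +5.831°.
cos H₀ = −tan(+13.1°) tan(+5.831°) = -0.0238, H₀ = 1.5946 rad.
Bracket: H₀ sin φ sin δ + cos φ cos δ sin H₀ = 1.5946×0.22665×0.10159 + 0.97398×0.99483×0.99972 = 0.036716 + 0.968673 = 1.005389.
Q̄ = (S₀/π) × [bracket] = (2266/π) × 1.005389 = 725.2 W/m².

Q̄ ≈ 725 W/m²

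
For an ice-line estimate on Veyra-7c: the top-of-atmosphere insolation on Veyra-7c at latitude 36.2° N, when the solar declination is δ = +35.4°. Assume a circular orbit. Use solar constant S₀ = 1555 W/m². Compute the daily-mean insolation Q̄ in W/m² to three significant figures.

Q̄ ≈ 637 W/m²

cos H₀ = −tan(+36.2°) tan(+35.400°) = -0.5201, H₀ = 2.1178 rad.
Bracket: H₀ sin φ sin δ + cos φ cos δ sin H₀ = 2.1178×0.59061×0.57928 + 0.80696×0.81513×0.85409 = 0.724560 + 0.561801 = 1.286361.
Q̄ = (S₀/π) × [bracket] = (1555/π) × 1.286361 = 636.7 W/m².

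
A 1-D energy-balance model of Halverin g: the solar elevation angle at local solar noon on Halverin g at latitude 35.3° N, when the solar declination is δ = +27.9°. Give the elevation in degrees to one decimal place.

At local noon the hour angle is zero, so the zenith angle equals |φ − δ| = |+35.3° − (+27.900°)| = 7.400°.
Elevation = 90° − 7.400° = 82.6°.

82.6°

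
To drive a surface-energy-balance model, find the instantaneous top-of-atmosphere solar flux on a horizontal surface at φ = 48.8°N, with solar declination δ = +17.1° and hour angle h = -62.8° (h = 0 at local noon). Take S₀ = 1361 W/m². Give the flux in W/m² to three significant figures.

cos θ_z = sin φ sin δ + cos φ cos δ cos h = 0.221240 + 0.287776 = 0.509016.
Flux = S₀ · cos θ_z = 1361 × 0.509016 = 692.8 W/m².

693 W/m²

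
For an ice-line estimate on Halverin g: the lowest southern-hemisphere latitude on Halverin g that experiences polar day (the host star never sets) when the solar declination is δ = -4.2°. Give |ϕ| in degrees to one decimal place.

Polar day requires cos h₀ = −tan ϕ tan δ ≤ −1, i.e. tan ϕ tan δ ≥ 1.
The boundary is |tan ϕ| · |tan δ| = 1, so |ϕ| = 90° − |δ| = 90° − 4.2° = 85.8° in the southern hemisphere.

|ϕ| = 85.8°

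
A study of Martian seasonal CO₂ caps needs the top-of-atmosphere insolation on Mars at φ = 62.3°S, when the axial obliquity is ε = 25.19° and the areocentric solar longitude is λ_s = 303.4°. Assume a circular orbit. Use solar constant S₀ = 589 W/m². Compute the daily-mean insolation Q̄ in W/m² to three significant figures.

Q̄ ≈ 197 W/m²

sin δ = sin 25.19° × sin 303.4° = -0.35533, so δ = -20.814°.
cos H₀ = −tan(-62.3°) tan(-20.814°) = -0.7241, H₀ = 2.3805 rad.
Bracket: H₀ sin φ sin δ + cos φ cos δ sin H₀ = 2.3805×-0.88539×-0.35533 + 0.46484×0.93474×0.68974 = 0.748919 + 0.299695 = 1.048614.
Q̄ = (S₀/π) × [bracket] = (589/π) × 1.048614 = 196.6 W/m².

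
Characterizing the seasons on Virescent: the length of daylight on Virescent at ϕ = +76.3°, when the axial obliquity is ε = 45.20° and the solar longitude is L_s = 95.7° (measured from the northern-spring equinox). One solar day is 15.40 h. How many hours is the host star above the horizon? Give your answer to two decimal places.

Solar declination: sin δ = sin ε · sin L_s = sin 45.20° × sin 95.7° = 0.70606, so δ = +44.915°.
Sunrise equation: cos h₀ = −tan ϕ · tan δ = -4.0901 ≤ −1, so the host star never sets (polar day) and h₀ = π.
Daylight = 2h₀/(2π) × 15.40 h = (3.1416/π) × 15.40 = 15.40 h.

15.40 h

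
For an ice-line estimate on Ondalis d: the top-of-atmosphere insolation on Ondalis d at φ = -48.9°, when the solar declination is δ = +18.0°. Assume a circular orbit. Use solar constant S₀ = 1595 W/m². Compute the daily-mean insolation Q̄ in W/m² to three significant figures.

Q̄ ≈ 154 W/m²

cos H₀ = −tan(-48.9°) tan(+18.000°) = 0.3725, H₀ = 1.1891 rad.
Bracket: H₀ sin φ sin δ + cos φ cos δ sin H₀ = 1.1891×-0.75356×0.30902 + 0.65738×0.95106×0.92805 = -0.276900 + 0.580224 = 0.303324.
Q̄ = (S₀/π) × [bracket] = (1595/π) × 0.303324 = 154.0 W/m².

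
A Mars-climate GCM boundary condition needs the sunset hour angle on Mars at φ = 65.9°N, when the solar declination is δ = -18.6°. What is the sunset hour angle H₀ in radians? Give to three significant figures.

H₀ = 0.719 rad

cos H₀ = −tan φ · tan δ = −tan(+65.9°) × tan(-18.600°) = 0.7523, so H₀ = 0.7192 rad = 41.21°.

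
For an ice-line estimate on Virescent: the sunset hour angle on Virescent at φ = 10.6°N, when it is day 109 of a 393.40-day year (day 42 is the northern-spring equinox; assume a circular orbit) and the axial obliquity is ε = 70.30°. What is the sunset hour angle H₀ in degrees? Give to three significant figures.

Solar longitude: λ_s = 360° × (109 − 42)/393.40 = 61.312°.
sin δ = sin 70.30° × sin 61.312° = 0.82590, so δ = +55.680°.
cos H₀ = −tan φ · tan δ = −tan(+10.6°) × tan(+55.680°) = -0.2741, so H₀ = 1.8485 rad = 105.91°.

H₀ = 106°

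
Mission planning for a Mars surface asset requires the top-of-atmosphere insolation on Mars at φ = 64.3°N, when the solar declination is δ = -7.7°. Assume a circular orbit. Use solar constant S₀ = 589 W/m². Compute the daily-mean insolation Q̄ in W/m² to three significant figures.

Q̄ ≈ 48.2 W/m²

cos H₀ = −tan(+64.3°) tan(-7.700°) = 0.2809, H₀ = 1.2860 rad.
Bracket: H₀ sin φ sin δ + cos φ cos δ sin H₀ = 1.2860×0.90108×-0.13399 + 0.43366×0.99098×0.95973 = -0.155266 + 0.412442 = 0.257176.
Q̄ = (S₀/π) × [bracket] = (589/π) × 0.257176 = 48.22 W/m².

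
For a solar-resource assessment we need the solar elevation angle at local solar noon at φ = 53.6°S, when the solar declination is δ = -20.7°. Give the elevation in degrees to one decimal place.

At local noon the hour angle is zero, so the zenith angle equals |φ − δ| = |-53.6° − (-20.700°)| = 32.900°.
Elevation = 90° − 32.900° = 57.1°.

57.1°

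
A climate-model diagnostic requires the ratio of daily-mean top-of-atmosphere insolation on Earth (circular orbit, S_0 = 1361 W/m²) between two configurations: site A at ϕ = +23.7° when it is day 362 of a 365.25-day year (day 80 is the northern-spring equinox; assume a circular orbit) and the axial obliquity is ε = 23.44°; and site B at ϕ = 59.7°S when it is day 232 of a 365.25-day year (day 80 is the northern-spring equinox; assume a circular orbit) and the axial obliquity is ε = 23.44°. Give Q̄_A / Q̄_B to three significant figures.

Q̄_A / Q̄_B ≈ 2.40

— Configuration A (ϕ=+23.7°):
Solar longitude: L_s = 360° × (362 − 80)/365.25 = 277.947°.
sin δ = sin 23.44° × sin 277.947° = -0.39397, so δ = -23.202°.
cos h₀ = −tan(+23.7°) tan(-23.202°) = 0.1882, h₀ = 1.3815 rad.
Bracket: h₀ sin ϕ sin δ + cos ϕ cos δ sin h₀ = 1.3815×0.40195×-0.39397 + 0.91566×0.91912×0.98214 = -0.218769 + 0.826570 = 0.607801.
Q̄ = (S_0/π) × [bracket] = (1361/π) × 0.607801 = 263.31 W/m².
— Configuration B (ϕ=-59.7°):
Solar longitude: L_s = 360° × (232 − 80)/365.25 = 149.815°.
sin δ = sin 23.44° × sin 149.815° = 0.20000, so δ = +11.537°.
cos h₀ = −tan(-59.7°) tan(+11.537°) = 0.3493, h₀ = 1.2139 rad.
Bracket: h₀ sin ϕ sin δ + cos ϕ cos δ sin h₀ = 1.2139×-0.86340×0.20000 + 0.50453×0.97980×0.93700 = -0.209616 + 0.463195 = 0.253579.
Q̄ = (S_0/π) × [bracket] = (1361/π) × 0.253579 = 109.86 W/m².
Ratio Q̄_A / Q̄_B = 263.31 / 109.86 = 2.397.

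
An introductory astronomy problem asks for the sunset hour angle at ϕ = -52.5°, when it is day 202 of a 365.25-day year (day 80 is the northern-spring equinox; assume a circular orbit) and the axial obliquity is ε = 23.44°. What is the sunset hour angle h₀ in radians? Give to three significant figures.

Solar longitude: L_s = 360° × (202 − 80)/365.25 = 120.246°.
sin δ = sin 23.44° × sin 120.246° = 0.34364, so δ = +20.099°.
cos h₀ = −tan ϕ · tan δ = −tan(-52.5°) × tan(+20.099°) = 0.4769, so h₀ = 1.0737 rad = 61.52°.

h₀ = 1.07 rad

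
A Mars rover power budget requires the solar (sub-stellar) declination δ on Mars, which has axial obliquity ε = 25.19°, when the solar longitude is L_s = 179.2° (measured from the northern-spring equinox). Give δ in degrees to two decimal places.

sin δ = sin ε · sin L_s = sin 25.19° × sin 179.2° = 0.005943.
δ = arcsin(0.005943) = +0.34°.

δ = +0.34°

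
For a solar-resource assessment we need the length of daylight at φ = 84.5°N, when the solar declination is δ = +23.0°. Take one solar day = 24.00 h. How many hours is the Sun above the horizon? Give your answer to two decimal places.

Sunrise equation: cos H₀ = −tan φ · tan δ = -4.4083 ≤ −1, so the Sun never sets (polar day) and H₀ = π.
Daylight = 2H₀/(2π) × 24.00 h = (3.1416/π) × 24.00 = 24.00 h.

24.00 h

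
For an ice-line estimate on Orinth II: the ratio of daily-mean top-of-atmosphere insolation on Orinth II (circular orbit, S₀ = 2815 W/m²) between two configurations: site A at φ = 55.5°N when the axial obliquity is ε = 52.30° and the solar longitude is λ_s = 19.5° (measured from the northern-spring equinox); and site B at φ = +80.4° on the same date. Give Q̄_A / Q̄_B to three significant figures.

— Configuration A (φ=+55.5°):
Solar declination: sin δ = sin ε · sin λ_s = sin 52.30° × sin 19.5° = 0.26412, so δ = +15.314°.
cos H₀ = −tan(+55.5°) tan(+15.314°) = -0.3984, H₀ = 1.9806 rad.
Bracket: H₀ sin φ sin δ + cos φ cos δ sin H₀ = 1.9806×0.82413×0.26412 + 0.56641×0.96449×0.91719 = 0.431116 + 0.501058 = 0.932174.
Q̄ = (S₀/π) × [bracket] = (2815/π) × 0.932174 = 835.27 W/m².
— Configuration B (φ=+80.4°):
cos H₀ = −tan(+80.4°) tan(+15.314°) = -1.6190 ≤ −1 ⇒ polar day, H₀ = π.
Bracket: H₀ sin φ sin δ + cos φ cos δ sin H₀ = 3.1416×0.98600×0.26412 + 0.16677×0.96449×0.00000 = 0.818143 + 0.000000 = 0.818143.
Q̄ = (S₀/π) × [bracket] = (2815/π) × 0.818143 = 733.09 W/m².
Ratio Q̄_A / Q̄_B = 835.27 / 733.09 = 1.139.

Q̄_A / Q̄_B ≈ 1.14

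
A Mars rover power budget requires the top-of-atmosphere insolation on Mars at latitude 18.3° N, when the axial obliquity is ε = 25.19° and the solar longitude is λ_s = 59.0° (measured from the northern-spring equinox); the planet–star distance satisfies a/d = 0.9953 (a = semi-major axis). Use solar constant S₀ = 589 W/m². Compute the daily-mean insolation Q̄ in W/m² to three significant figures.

Q̄ ≈ 199 W/m²

Solar declination: sin δ = sin ε · sin λ_s = sin 25.19° × sin 59.0° = 0.36483, so δ = +21.397°.
cos H₀ = −tan(+18.3°) tan(+21.397°) = -0.1296, H₀ = 1.7007 rad.
Bracket: H₀ sin φ sin δ + cos φ cos δ sin H₀ = 1.7007×0.31399×0.36483 + 0.94943×0.93107×0.99157 = 0.194820 + 0.876534 = 1.071354.
Inverse-square distance factor (a/d)² = 0.9953² = 0.990622.
Q̄ = (S₀/π) × 0.990622 × [bracket] = (589/π) × 0.990622 × 1.071354 = 199.0 W/m².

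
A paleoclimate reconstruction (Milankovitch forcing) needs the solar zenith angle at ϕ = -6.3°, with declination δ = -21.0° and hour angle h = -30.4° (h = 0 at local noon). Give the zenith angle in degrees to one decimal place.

θ_z = 32.9°

cos θ_z = sin ϕ sin δ + cos ϕ cos δ cos h = 0.039325 + 0.800363 = 0.839688.
θ_z = arccos(0.839688) = 32.9°.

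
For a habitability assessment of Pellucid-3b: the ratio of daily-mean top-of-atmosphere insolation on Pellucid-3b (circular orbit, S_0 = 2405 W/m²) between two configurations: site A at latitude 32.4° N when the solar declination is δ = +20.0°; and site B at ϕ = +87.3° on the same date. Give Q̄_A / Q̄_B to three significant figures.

— Configuration A (ϕ=+32.4°):
cos h₀ = −tan(+32.4°) tan(+20.000°) = -0.2310, h₀ = 1.8039 rad.
Bracket: h₀ sin ϕ sin δ + cos ϕ cos δ sin h₀ = 1.8039×0.53583×0.34202 + 0.84433×0.93969×0.97296 = 0.330591 + 0.771955 = 1.102546.
Q̄ = (S_0/π) × [bracket] = (2405/π) × 1.102546 = 844.04 W/m².
— Configuration B (ϕ=+87.3°):
cos h₀ = −tan(+87.3°) tan(+20.000°) = -7.7180 ≤ −1 ⇒ polar day, h₀ = π.
Bracket: h₀ sin ϕ sin δ + cos ϕ cos δ sin h₀ = 3.1416×0.99889×0.34202 + 0.04711×0.93969×0.00000 = 1.073297 + 0.000000 = 1.073297.
Q̄ = (S_0/π) × [bracket] = (2405/π) × 1.073297 = 821.65 W/m².
Ratio Q̄_A / Q̄_B = 844.04 / 821.65 = 1.027.

Q̄_A / Q̄_B ≈ 1.03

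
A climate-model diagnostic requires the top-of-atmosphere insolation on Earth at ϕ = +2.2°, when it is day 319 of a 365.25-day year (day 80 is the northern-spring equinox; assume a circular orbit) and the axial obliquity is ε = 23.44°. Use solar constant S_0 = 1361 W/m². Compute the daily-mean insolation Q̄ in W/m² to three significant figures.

Solar longitude: L_s = 360° × (319 − 80)/365.25 = 235.565°.
sin δ = sin 23.44° × sin 235.565° = -0.32808, so δ = -19.152°.
cos h₀ = −tan(+2.2°) tan(-19.152°) = 0.0133, h₀ = 1.5575 rad.
Bracket: h₀ sin ϕ sin δ + cos ϕ cos δ sin h₀ = 1.5575×0.03839×-0.32808 + 0.99926×0.94465×0.99991 = -0.019617 + 0.943866 = 0.924249.
Q̄ = (S_0/π) × [bracket] = (1361/π) × 0.924249 = 400.4 W/m².

Q̄ ≈ 400 W/m²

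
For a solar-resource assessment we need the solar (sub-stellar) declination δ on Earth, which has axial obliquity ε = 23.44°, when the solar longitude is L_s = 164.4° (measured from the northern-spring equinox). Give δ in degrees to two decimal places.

sin δ = sin ε · sin L_s = sin 23.44° × sin 164.4° = 0.106973.
δ = arcsin(0.106973) = +6.14°.

δ = +6.14°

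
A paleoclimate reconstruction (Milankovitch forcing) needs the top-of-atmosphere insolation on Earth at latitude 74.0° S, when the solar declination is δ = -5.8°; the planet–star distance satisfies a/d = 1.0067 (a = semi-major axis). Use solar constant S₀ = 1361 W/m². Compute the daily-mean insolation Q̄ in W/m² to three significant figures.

cos H₀ = −tan(-74.0°) tan(-5.800°) = -0.3542, H₀ = 1.9329 rad.
Bracket: H₀ sin φ sin δ + cos φ cos δ sin H₀ = 1.9329×-0.96126×-0.10106 + 0.27564×0.99488×0.93516 = 0.187771 + 0.256448 = 0.444219.
Inverse-square distance factor (a/d)² = 1.0067² = 1.013445.
Q̄ = (S₀/π) × 1.013445 × [bracket] = (1361/π) × 1.013445 × 0.444219 = 195.0 W/m².

Q̄ ≈ 195 W/m²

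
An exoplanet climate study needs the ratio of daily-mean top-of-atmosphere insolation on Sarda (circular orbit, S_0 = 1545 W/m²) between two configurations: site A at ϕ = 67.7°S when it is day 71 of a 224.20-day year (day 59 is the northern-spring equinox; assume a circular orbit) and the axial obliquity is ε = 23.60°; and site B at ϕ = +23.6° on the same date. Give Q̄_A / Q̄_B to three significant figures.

— Configuration A (ϕ=-67.7°):
Solar longitude: L_s = 360° × (71 − 59)/224.20 = 19.269°.
sin δ = sin 23.60° × sin 19.269° = 0.13211, so δ = +7.592°.
cos h₀ = −tan(-67.7°) tan(+7.592°) = 0.3250, h₀ = 1.2398 rad.
Bracket: h₀ sin ϕ sin δ + cos ϕ cos δ sin h₀ = 1.2398×-0.92521×0.13211 + 0.37946×0.99123×0.94572 = -0.151540 + 0.355716 = 0.204176.
Q̄ = (S_0/π) × [bracket] = (1545/π) × 0.204176 = 100.41 W/m².
— Configuration B (ϕ=+23.6°):
cos h₀ = −tan(+23.6°) tan(+7.592°) = -0.0582, h₀ = 1.6291 rad.
Bracket: h₀ sin ϕ sin δ + cos ϕ cos δ sin h₀ = 1.6291×0.40035×0.13211 + 0.91636×0.99123×0.99830 = 0.086163 + 0.906779 = 0.992942.
Q̄ = (S_0/π) × [bracket] = (1545/π) × 0.992942 = 488.32 W/m².
Ratio Q̄_A / Q̄_B = 100.41 / 488.32 = 0.2056.

Q̄_A / Q̄_B ≈ 0.206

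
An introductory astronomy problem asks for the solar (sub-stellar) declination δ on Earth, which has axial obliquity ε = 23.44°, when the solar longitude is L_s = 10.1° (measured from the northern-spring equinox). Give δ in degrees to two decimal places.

sin δ = sin ε · sin L_s = sin 23.44° × sin 10.1° = 0.069759.
δ = arcsin(0.069759) = +4.00°.

δ = +4.00°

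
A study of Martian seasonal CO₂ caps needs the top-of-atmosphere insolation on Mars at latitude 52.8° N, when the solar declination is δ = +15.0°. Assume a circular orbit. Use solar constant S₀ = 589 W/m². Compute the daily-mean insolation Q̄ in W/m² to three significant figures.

Q̄ ≈ 177 W/m²

cos H₀ = −tan(+52.8°) tan(+15.000°) = -0.3530, H₀ = 1.9316 rad.
Bracket: H₀ sin φ sin δ + cos φ cos δ sin H₀ = 1.9316×0.79653×0.25882 + 0.60460×0.96593×0.93562 = 0.398215 + 0.546403 = 0.944618.
Q̄ = (S₀/π) × [bracket] = (589/π) × 0.944618 = 177.1 W/m².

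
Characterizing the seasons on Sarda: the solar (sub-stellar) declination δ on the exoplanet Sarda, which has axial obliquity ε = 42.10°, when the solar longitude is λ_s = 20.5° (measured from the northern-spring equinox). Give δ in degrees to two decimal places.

δ = +13.58°

sin δ = sin ε · sin λ_s = sin 42.10° × sin 20.5° = 0.234788.
δ = arcsin(0.234788) = +13.58°.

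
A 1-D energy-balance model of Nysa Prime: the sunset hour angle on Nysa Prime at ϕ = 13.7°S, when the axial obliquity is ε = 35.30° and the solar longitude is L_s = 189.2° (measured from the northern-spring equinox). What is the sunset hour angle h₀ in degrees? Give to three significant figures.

Solar declination: sin δ = sin ε · sin L_s = sin 35.30° × sin 189.2° = -0.09239, so δ = -5.301°.
cos h₀ = −tan ϕ · tan δ = −tan(-13.7°) × tan(-5.301°) = -0.0226, so h₀ = 1.5934 rad = 91.30°.

h₀ = 91.3°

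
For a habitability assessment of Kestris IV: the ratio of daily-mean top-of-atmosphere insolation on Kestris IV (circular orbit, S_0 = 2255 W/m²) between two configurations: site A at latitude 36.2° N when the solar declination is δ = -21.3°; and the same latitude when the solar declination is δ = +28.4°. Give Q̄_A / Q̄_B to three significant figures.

Q̄_A / Q̄_B ≈ 0.369

— Configuration A (ϕ=+36.2°):
cos h₀ = −tan(+36.2°) tan(-21.300°) = 0.2854, h₀ = 1.2814 rad.
Bracket: h₀ sin ϕ sin δ + cos ϕ cos δ sin h₀ = 1.2814×0.59061×-0.36325 + 0.80696×0.93169×0.95842 = -0.274910 + 0.720575 = 0.445665.
Q̄ = (S_0/π) × [bracket] = (2255/π) × 0.445665 = 319.89 W/m².
— Configuration B (ϕ=+36.2°):
cos h₀ = −tan(+36.2°) tan(+28.400°) = -0.3957, h₀ = 1.9777 rad.
Bracket: h₀ sin ϕ sin δ + cos ϕ cos δ sin h₀ = 1.9777×0.59061×0.47562 + 0.80696×0.87965×0.91837 = 0.555548 + 0.651898 = 1.207446.
Q̄ = (S_0/π) × [bracket] = (2255/π) × 1.207446 = 866.69 W/m².
Ratio Q̄_A / Q̄_B = 319.89 / 866.69 = 0.3691.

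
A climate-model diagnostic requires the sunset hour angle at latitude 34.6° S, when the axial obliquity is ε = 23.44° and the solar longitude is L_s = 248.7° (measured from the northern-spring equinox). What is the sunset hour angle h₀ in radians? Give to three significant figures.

Solar declination: sin δ = sin ε · sin L_s = sin 23.44° × sin 248.7° = -0.37062, so δ = -21.754°.
cos h₀ = −tan ϕ · tan δ = −tan(-34.6°) × tan(-21.754°) = -0.2753, so h₀ = 1.8497 rad = 105.98°.

h₀ = 1.85 rad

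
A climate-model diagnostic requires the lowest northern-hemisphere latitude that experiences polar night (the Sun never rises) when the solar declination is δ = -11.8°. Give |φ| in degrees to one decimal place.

|φ| = 78.2°

Polar night requires cos H₀ = −tan φ tan δ ≥ 1, i.e. tan φ tan δ ≤ −1.
The boundary is |tan φ| · |tan δ| = 1, so |φ| = 90° − |δ| = 90° − 11.8° = 78.2° in the northern hemisphere.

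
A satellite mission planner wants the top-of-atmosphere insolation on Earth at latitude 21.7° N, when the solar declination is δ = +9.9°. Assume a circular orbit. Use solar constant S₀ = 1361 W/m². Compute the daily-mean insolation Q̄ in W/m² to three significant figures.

cos H₀ = −tan(+21.7°) tan(+9.900°) = -0.0695, H₀ = 1.6403 rad.
Bracket: H₀ sin φ sin δ + cos φ cos δ sin H₀ = 1.6403×0.36975×0.17193 + 0.92913×0.98511×0.99759 = 0.104276 + 0.913089 = 1.017365.
Q̄ = (S₀/π) × [bracket] = (1361/π) × 1.017365 = 440.7 W/m².

Q̄ ≈ 441 W/m²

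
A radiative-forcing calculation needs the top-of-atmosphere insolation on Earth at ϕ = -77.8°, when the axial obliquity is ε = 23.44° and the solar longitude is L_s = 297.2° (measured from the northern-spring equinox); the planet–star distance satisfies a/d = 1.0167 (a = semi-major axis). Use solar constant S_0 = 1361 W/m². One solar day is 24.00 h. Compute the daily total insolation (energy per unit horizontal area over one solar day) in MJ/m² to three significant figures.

42.0 MJ/m²

Solar declination: sin δ = sin ε · sin L_s = sin 23.44° × sin 297.2° = -0.35380, so δ = -20.720°.
cos h₀ = −tan(-77.8°) tan(-20.720°) = -1.7495 ≤ −1 ⇒ polar day, h₀ = π.
Bracket: h₀ sin ϕ sin δ + cos ϕ cos δ sin h₀ = 3.1416×-0.97742×-0.35380 + 0.21132×0.93532×0.00000 = 1.086400 + 0.000000 = 1.086400.
Inverse-square distance factor (a/d)² = 1.0167² = 1.033679.
Q̄ = (S_0/π) × 1.033679 × [bracket] = (1361/π) × 1.033679 × 1.086400 = 486.50 W/m².
Daily total = Q̄ × 24.00 h × 3600 s/h = 486.50 × 24.00 × 3600 / 10⁶ = 42.03 MJ/m².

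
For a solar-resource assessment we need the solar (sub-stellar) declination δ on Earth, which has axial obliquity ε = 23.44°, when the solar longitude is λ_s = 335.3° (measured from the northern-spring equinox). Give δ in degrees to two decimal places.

sin δ = sin ε · sin λ_s = sin 23.44° × sin 335.3° = -0.166223.
δ = arcsin(-0.166223) = -9.57°.

δ = -9.57°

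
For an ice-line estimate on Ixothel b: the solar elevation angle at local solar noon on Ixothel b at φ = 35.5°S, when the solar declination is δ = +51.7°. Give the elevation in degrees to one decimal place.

At local noon the hour angle is zero, so the zenith angle equals |φ − δ| = |-35.5° − (+51.700°)| = 87.200°.
Elevation = 90° − 87.200° = 2.8°.

2.8°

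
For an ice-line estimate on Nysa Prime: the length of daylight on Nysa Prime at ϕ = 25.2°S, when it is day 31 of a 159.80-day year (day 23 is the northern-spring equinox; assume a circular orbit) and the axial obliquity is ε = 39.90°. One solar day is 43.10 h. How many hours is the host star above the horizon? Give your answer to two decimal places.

Solar longitude: L_s = 360° × (31 − 23)/159.80 = 18.023°.
sin δ = sin 39.90° × sin 18.023° = 0.19846, so δ = +11.447°.
cos h₀ = −tan ϕ · tan δ = −tan(-25.2°) × tan(+11.447°) = 0.0953, so h₀ = 1.4754 rad = 84.53°.
Daylight = 2h₀/(2π) × 43.10 h = (1.4754/π) × 43.10 = 20.24 h.

20.24 h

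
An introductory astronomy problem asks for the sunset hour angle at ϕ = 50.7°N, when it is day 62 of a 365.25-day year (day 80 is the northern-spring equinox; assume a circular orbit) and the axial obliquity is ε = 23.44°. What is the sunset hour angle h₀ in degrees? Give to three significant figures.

Solar longitude: L_s = 360° × (62 − 80)/365.25 = -17.741°, i.e. -17.741° + 360° = 342.259°.
sin δ = sin 23.44° × sin 342.259° = -0.12121, so δ = -6.962°.
cos h₀ = −tan ϕ · tan δ = −tan(+50.7°) × tan(-6.962°) = 0.1492, so h₀ = 1.4210 rad = 81.42°.

h₀ = 81.4°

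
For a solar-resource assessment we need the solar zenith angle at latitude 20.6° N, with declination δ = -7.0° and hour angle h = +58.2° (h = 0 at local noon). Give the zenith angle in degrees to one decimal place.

θ_z = 63.5°

cos θ_z = sin φ sin δ + cos φ cos δ cos h = -0.042879 + 0.489585 = 0.446706.
θ_z = arccos(0.446706) = 63.5°.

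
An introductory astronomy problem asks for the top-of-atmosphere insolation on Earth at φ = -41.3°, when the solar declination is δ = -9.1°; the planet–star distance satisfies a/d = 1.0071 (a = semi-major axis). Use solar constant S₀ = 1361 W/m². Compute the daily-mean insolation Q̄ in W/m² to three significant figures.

cos H₀ = −tan(-41.3°) tan(-9.100°) = -0.1407, H₀ = 1.7120 rad.
Bracket: H₀ sin φ sin δ + cos φ cos δ sin H₀ = 1.7120×-0.66000×-0.15816 + 0.75126×0.98741×0.99005 = 0.178708 + 0.734421 = 0.913129.
Inverse-square distance factor (a/d)² = 1.0071² = 1.014250.
Q̄ = (S₀/π) × 1.014250 × [bracket] = (1361/π) × 1.014250 × 0.913129 = 401.2 W/m².

Q̄ ≈ 401 W/m²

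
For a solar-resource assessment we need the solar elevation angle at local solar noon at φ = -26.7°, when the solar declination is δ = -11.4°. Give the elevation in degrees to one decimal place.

At local noon the hour angle is zero, so the zenith angle equals |φ − δ| = |-26.7° − (-11.400°)| = 15.300°.
Elevation = 90° − 15.300° = 74.7°.

74.7°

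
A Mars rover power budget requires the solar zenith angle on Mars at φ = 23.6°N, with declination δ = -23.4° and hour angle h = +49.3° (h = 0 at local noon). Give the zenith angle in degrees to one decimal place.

θ_z = 67.1°

cos θ_z = sin φ sin δ + cos φ cos δ cos h = -0.158998 + 0.548412 = 0.389414.
θ_z = arccos(0.389414) = 67.1°.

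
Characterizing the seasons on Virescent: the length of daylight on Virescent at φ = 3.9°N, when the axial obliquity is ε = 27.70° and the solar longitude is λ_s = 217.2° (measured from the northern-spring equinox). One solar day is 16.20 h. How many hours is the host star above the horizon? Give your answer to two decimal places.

Solar declination: sin δ = sin ε · sin λ_s = sin 27.70° × sin 217.2° = -0.28104, so δ = -16.322°.
cos H₀ = −tan φ · tan δ = −tan(+3.9°) × tan(-16.322°) = 0.0200, so H₀ = 1.5508 rad = 88.86°.
Daylight = 2H₀/(2π) × 16.20 h = (1.5508/π) × 16.20 = 8.00 h.

8.00 h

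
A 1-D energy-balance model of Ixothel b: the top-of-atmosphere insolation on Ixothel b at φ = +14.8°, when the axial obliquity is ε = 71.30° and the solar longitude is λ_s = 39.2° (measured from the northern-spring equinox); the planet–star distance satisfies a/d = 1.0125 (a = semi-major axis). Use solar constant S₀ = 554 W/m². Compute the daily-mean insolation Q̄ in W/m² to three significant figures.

Solar declination: sin δ = sin ε · sin λ_s = sin 71.30° × sin 39.2° = 0.59866, so δ = +36.774°.
cos H₀ = −tan(+14.8°) tan(+36.774°) = -0.1975, H₀ = 1.7696 rad.
Bracket: H₀ sin φ sin δ + cos φ cos δ sin H₀ = 1.7696×0.25545×0.59866 + 0.96682×0.80100×0.98031 = 0.270621 + 0.759174 = 1.029795.
Inverse-square distance factor (a/d)² = 1.0125² = 1.025156.
Q̄ = (S₀/π) × 1.025156 × [bracket] = (554/π) × 1.025156 × 1.029795 = 186.2 W/m².

Q̄ ≈ 186 W/m²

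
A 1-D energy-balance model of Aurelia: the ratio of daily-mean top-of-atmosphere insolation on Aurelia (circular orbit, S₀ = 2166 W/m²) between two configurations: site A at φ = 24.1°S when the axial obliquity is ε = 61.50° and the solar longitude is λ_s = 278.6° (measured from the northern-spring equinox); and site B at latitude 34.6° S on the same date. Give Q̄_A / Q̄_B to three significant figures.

Q̄_A / Q̄_B ≈ 0.747

— Configuration A (φ=-24.1°):
Solar declination: sin δ = sin ε · sin λ_s = sin 61.50° × sin 278.6° = -0.86894, so δ = -60.335°.
cos H₀ = −tan(-24.1°) tan(-60.335°) = -0.7854, H₀ = 2.4741 rad.
Bracket: H₀ sin φ sin δ + cos φ cos δ sin H₀ = 2.4741×-0.40833×-0.86894 + 0.91283×0.49492×0.61904 = 0.877846 + 0.279669 = 1.157515.
Q̄ = (S₀/π) × [bracket] = (2166/π) × 1.157515 = 798.06 W/m².
— Configuration B (φ=-34.6°):
cos H₀ = −tan(-34.6°) tan(-60.335°) = -1.2112 ≤ −1 ⇒ polar day, H₀ = π.
Bracket: H₀ sin φ sin δ + cos φ cos δ sin H₀ = 3.1416×-0.56784×-0.86894 + 0.82314×0.49492×0.00000 = 1.550125 + 0.000000 = 1.550125.
Q̄ = (S₀/π) × [bracket] = (2166/π) × 1.550125 = 1068.7 W/m².
Ratio Q̄_A / Q̄_B = 798.06 / 1068.7 = 0.7468.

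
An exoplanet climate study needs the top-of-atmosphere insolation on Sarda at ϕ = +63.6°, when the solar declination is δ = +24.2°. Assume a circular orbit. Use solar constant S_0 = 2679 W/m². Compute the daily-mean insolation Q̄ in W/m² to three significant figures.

Q̄ ≈ 993 W/m²

cos h₀ = −tan(+63.6°) tan(+24.200°) = -0.9053, h₀ = 2.7030 rad.
Bracket: h₀ sin ϕ sin δ + cos ϕ cos δ sin h₀ = 2.7030×0.89571×0.40992 + 0.44464×0.91212×0.42467 = 0.992459 + 0.172231 = 1.164690.
Q̄ = (S_0/π) × [bracket] = (2679/π) × 1.164690 = 993.2 W/m².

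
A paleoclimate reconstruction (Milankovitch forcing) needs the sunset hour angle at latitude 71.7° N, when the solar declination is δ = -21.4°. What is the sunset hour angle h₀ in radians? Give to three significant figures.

cos h₀ = −tan ϕ · tan δ = 1.1850 ≥ 1, so the Sun never rises (polar night) and h₀ = 0.

h₀ = 0.00 rad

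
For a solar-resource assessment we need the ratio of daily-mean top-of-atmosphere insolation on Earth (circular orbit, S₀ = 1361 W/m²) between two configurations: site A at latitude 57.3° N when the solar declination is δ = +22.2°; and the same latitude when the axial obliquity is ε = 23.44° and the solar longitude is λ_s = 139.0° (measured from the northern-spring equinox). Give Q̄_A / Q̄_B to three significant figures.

Q̄_A / Q̄_B ≈ 1.21

— Configuration A (φ=+57.3°):
cos H₀ = −tan(+57.3°) tan(+22.200°) = -0.6357, H₀ = 2.2597 rad.
Bracket: H₀ sin φ sin δ + cos φ cos δ sin H₀ = 2.2597×0.84151×0.37784 + 0.54024×0.92587×0.77196 = 0.718485 + 0.386128 = 1.104613.
Q̄ = (S₀/π) × [bracket] = (1361/π) × 1.104613 = 478.54 W/m².
— Configuration B (φ=+57.3°):
Solar declination: sin δ = sin ε · sin λ_s = sin 23.44° × sin 139.0° = 0.26097, so δ = +15.128°.
cos H₀ = −tan(+57.3°) tan(+15.128°) = -0.4211, H₀ = 2.0055 rad.
Bracket: H₀ sin φ sin δ + cos φ cos δ sin H₀ = 2.0055×0.84151×0.26097 + 0.54024×0.96535×0.90701 = 0.440426 + 0.473024 = 0.913450.
Q̄ = (S₀/π) × [bracket] = (1361/π) × 0.913450 = 395.72 W/m².
Ratio Q̄_A / Q̄_B = 478.54 / 395.72 = 1.209.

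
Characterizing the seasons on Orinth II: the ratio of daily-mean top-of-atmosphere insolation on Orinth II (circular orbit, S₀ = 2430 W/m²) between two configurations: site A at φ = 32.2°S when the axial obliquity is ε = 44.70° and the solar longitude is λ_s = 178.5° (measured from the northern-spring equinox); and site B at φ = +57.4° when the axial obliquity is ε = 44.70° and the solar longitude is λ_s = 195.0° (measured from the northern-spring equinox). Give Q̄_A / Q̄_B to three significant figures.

Q̄_A / Q̄_B ≈ 2.67

— Configuration A (φ=-32.2°):
Solar declination: sin δ = sin ε · sin λ_s = sin 44.70° × sin 178.5° = 0.01841, so δ = +1.055°.
cos H₀ = −tan(-32.2°) tan(+1.055°) = 0.0116, H₀ = 1.5592 rad.
Bracket: H₀ sin φ sin δ + cos φ cos δ sin H₀ = 1.5592×-0.53288×0.01841 + 0.84619×0.99983×0.99993 = -0.015296 + 0.845987 = 0.830691.
Q̄ = (S₀/π) × [bracket] = (2430/π) × 0.830691 = 642.53 W/m².
— Configuration B (φ=+57.4°):
Solar declination: sin δ = sin ε · sin λ_s = sin 44.70° × sin 195.0° = -0.18205, so δ = -10.489°.
cos H₀ = −tan(+57.4°) tan(-10.489°) = 0.2895, H₀ = 1.2771 rad.
Bracket: H₀ sin φ sin δ + cos φ cos δ sin H₀ = 1.2771×0.84245×-0.18205 + 0.53877×0.98329×0.95718 = -0.195866 + 0.507083 = 0.311217.
Q̄ = (S₀/π) × [bracket] = (2430/π) × 0.311217 = 240.72 W/m².
Ratio Q̄_A / Q̄_B = 642.53 / 240.72 = 2.669.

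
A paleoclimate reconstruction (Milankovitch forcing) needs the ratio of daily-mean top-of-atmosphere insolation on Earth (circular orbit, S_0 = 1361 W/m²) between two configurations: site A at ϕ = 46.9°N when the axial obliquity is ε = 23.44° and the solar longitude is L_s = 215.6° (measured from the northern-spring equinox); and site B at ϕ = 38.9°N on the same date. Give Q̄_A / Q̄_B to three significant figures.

Q̄_A / Q̄_B ≈ 0.775

— Configuration A (ϕ=+46.9°):
Solar declination: sin δ = sin ε · sin L_s = sin 23.44° × sin 215.6° = -0.23156, so δ = -13.389°.
cos h₀ = −tan(+46.9°) tan(-13.389°) = 0.2544, h₀ = 1.3136 rad.
Bracket: h₀ sin ϕ sin δ + cos ϕ cos δ sin h₀ = 1.3136×0.73016×-0.23156 + 0.68327×0.97282×0.96711 = -0.222098 + 0.642837 = 0.420739.
Q̄ = (S_0/π) × [bracket] = (1361/π) × 0.420739 = 182.27 W/m².
— Configuration B (ϕ=+38.9°):
cos h₀ = −tan(+38.9°) tan(-13.389°) = 0.1921, h₀ = 1.3775 rad.
Bracket: h₀ sin ϕ sin δ + cos ϕ cos δ sin h₀ = 1.3775×0.62796×-0.23156 + 0.77824×0.97282×0.98138 = -0.200303 + 0.742990 = 0.542687.
Q̄ = (S_0/π) × [bracket] = (1361/π) × 0.542687 = 235.10 W/m².
Ratio Q̄_A / Q̄_B = 182.27 / 235.10 = 0.7753.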